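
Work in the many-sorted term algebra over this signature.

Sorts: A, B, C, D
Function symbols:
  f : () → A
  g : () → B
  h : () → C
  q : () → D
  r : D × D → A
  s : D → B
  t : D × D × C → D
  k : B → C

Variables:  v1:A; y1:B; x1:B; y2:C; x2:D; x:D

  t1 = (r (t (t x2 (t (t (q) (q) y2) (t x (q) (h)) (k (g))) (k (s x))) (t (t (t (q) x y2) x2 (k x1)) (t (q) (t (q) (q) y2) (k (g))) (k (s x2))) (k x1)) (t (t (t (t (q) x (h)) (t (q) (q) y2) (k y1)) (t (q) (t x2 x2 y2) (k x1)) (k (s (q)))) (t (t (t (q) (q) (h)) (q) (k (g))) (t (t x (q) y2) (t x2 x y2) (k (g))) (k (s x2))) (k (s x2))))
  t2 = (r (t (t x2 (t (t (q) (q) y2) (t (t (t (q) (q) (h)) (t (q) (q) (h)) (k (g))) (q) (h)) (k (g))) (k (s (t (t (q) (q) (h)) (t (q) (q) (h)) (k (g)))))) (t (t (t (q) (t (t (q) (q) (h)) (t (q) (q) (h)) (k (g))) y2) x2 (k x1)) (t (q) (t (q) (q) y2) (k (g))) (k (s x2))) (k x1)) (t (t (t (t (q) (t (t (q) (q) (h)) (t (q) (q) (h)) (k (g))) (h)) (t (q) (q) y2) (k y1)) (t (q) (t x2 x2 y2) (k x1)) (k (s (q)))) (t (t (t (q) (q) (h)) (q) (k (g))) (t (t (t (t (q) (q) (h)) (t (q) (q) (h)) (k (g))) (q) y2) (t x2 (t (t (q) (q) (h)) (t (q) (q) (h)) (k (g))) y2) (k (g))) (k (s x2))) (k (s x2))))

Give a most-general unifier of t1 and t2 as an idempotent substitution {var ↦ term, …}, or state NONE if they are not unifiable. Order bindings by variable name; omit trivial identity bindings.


{x ↦ (t (t (q) (q) (h)) (t (q) (q) (h)) (k (g)))}


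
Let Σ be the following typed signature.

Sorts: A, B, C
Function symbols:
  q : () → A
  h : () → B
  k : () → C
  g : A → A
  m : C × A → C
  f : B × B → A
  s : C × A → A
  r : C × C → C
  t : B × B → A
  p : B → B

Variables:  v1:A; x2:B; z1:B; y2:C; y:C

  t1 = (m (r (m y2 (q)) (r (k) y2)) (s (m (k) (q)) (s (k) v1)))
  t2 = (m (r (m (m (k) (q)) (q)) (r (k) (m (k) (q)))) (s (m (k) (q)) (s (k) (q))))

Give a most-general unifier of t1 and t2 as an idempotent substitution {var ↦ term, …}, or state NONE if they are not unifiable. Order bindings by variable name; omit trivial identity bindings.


{v1 ↦ (q), y2 ↦ (m (k) (q))}


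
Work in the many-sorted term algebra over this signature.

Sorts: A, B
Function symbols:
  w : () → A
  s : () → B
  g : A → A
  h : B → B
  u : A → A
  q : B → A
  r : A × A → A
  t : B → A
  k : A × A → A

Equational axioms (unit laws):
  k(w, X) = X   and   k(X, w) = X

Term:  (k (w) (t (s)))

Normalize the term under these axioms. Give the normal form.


normal form = (t (s))

1. (k (w) (t (s)))  →  (t (s))


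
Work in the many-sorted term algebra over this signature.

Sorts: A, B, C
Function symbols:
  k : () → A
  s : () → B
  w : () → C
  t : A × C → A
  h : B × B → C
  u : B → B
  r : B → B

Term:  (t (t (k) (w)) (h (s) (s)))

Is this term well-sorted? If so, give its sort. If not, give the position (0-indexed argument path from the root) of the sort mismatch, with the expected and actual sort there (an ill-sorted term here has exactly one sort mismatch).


    (k) : A
    (w) : C
  (t (k) (w)) : A
    (s) : B
    (s) : B
  (h (s) (s)) : C
(t (t (k) (w)) (h (s) (s))) : A

well-sorted; sort = A


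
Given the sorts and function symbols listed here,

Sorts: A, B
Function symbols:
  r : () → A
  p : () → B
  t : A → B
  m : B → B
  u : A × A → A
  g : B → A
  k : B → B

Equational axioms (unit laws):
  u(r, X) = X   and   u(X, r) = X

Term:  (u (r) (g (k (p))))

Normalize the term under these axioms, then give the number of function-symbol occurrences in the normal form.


size = 3

1. (u (r) (g (k (p))))  →  (g (k (p)))
normal form: (g (k (p)))


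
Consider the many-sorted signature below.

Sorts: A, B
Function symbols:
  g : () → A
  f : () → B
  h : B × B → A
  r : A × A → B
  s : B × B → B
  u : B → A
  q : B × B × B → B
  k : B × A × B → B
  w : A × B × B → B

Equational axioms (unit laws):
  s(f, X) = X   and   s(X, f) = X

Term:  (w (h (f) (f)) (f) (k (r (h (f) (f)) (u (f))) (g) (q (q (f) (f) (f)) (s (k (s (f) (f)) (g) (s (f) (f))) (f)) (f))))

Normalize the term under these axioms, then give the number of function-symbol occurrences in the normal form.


1. (w (h (f) (f)) (f) (k (r (h (f) (f)) (u (f))) (g) (q (q (f) (f) (f)) (s (k (s (f) (f)) (g) (s (f) (f))) (f)) (f))))  →  (w (h (f) (f)) (f) (k (r (h (f) (f)) (u (f))) (g) (q (q (f) (f) (f)) (k (s (f) (f)) (g) (s (f) (f))) (f))))
2. (w (h (f) (f)) (f) (k (r (h (f) (f)) (u (f))) (g) (q (q (f) (f) (f)) (k (s (f) (f)) (g) (s (f) (f))) (f))))  →  (w (h (f) (f)) (f) (k (r (h (f) (f)) (u (f))) (g) (q (q (f) (f) (f)) (k (f) (g) (s (f) (f))) (f))))
3. (w (h (f) (f)) (f) (k (r (h (f) (f)) (u (f))) (g) (q (q (f) (f) (f)) (k (f) (g) (s (f) (f))) (f))))  →  (w (h (f) (f)) (f) (k (r (h (f) (f)) (u (f))) (g) (q (q (f) (f) (f)) (k (f) (g) (f)) (f))))
normal form: (w (h (f) (f)) (f) (k (r (h (f) (f)) (u (f))) (g) (q (q (f) (f) (f)) (k (f) (g) (f)) (f))))

size = 23


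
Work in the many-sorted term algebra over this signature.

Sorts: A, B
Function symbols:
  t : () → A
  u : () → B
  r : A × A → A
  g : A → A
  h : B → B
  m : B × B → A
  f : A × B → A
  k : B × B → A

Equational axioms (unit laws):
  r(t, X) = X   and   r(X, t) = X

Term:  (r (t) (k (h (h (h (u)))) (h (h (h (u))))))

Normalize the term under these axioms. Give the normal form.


normal form = (k (h (h (h (u)))) (h (h (h (u)))))

1. (r (t) (k (h (h (h (u)))) (h (h (h (u))))))  →  (k (h (h (h (u)))) (h (h (h (u)))))


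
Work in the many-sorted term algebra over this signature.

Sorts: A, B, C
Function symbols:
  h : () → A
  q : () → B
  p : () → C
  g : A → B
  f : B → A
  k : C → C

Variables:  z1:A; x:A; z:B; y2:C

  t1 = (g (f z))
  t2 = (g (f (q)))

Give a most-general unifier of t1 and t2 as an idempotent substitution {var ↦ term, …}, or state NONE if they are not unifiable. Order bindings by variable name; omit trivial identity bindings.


{z ↦ (q)}


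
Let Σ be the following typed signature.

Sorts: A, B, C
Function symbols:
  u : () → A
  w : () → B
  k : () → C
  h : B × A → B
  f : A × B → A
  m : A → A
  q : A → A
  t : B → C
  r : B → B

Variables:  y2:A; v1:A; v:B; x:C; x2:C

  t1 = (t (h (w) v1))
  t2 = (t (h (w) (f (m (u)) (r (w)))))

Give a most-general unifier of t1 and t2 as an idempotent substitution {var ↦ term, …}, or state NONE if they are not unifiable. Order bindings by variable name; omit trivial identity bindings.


{v1 ↦ (f (m (u)) (r (w)))}


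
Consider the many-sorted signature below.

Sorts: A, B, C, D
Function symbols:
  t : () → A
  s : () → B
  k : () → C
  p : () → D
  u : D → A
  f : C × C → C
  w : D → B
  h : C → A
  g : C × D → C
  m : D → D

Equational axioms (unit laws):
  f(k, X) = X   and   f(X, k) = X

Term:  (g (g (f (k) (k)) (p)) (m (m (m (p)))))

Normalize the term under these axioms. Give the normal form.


normal form = (g (g (k) (p)) (m (m (m (p)))))

1. (g (g (f (k) (k)) (p)) (m (m (m (p)))))  →  (g (g (k) (p)) (m (m (m (p)))))


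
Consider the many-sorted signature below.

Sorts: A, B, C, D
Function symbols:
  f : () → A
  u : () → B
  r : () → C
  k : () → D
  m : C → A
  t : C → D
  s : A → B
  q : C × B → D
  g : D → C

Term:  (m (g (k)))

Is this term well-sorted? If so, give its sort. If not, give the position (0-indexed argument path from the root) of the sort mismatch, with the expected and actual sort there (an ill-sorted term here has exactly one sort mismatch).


    (k) : D
  (g (k)) : C
(m (g (k))) : A

well-sorted; sort = A


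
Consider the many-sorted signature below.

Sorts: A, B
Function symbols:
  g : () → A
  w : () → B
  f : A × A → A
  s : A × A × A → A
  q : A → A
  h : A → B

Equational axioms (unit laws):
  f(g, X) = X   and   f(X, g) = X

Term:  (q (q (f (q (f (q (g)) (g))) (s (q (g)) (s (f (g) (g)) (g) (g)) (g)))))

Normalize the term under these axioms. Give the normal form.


1. (q (q (f (q (f (q (g)) (g))) (s (q (g)) (s (f (g) (g)) (g) (g)) (g)))))  →  (q (q (f (q (q (g))) (s (q (g)) (s (f (g) (g)) (g) (g)) (g)))))
2. (q (q (f (q (q (g))) (s (q (g)) (s (f (g) (g)) (g) (g)) (g)))))  →  (q (q (f (q (q (g))) (s (q (g)) (s (g) (g) (g)) (g)))))

normal form = (q (q (f (q (q (g))) (s (q (g)) (s (g) (g) (g)) (g)))))


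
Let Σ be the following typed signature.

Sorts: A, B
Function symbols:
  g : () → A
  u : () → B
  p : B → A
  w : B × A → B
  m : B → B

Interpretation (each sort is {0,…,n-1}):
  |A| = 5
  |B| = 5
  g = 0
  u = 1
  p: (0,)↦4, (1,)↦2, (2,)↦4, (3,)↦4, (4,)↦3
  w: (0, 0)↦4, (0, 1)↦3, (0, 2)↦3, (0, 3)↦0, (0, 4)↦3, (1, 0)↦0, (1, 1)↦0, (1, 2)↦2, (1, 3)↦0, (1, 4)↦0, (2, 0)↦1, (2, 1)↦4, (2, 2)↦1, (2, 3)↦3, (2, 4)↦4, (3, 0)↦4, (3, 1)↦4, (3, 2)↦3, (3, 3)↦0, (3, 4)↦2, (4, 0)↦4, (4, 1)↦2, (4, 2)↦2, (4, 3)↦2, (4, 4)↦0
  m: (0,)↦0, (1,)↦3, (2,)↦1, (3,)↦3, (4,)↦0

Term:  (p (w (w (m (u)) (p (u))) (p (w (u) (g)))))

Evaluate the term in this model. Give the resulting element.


  u = 1
  (m (u)) = m(1,) = 3
  u = 1
  (p (u)) = p(1,) = 2
  (w (m (u)) (p (u))) = w(3, 2) = 3
  u = 1
  g = 0
  (w (u) (g)) = w(1, 0) = 0
  (p (w (u) (g))) = p(0,) = 4
  (w (w (m (u)) (p (u))) (p (w (u) (g)))) = w(3, 4) = 2
  (p (w (w (m (u)) (p (u))) (p (w (u) (g))))) = p(2,) = 4

value = 4


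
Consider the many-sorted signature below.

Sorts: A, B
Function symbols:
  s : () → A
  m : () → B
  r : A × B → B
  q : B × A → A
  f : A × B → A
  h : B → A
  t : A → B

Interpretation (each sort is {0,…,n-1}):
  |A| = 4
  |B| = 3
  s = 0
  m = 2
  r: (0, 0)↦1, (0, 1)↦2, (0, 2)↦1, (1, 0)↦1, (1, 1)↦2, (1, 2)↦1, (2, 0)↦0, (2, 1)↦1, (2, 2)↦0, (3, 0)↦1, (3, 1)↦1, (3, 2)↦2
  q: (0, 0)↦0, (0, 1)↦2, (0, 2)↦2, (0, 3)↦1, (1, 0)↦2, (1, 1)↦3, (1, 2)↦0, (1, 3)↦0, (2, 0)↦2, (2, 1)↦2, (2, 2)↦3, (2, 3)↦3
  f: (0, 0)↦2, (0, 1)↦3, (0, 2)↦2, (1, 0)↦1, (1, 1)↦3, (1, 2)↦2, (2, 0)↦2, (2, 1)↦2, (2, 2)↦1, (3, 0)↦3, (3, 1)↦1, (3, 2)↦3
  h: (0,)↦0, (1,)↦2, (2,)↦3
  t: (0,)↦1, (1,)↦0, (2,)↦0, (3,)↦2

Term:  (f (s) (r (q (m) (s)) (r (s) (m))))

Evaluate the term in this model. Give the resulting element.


value = 3

  s = 0
  m = 2
  s = 0
  (q (m) (s)) = q(2, 0) = 2
  s = 0
  m = 2
  (r (s) (m)) = r(0, 2) = 1
  (r (q (m) (s)) (r (s) (m))) = r(2, 1) = 1
  (f (s) (r (q (m) (s)) (r (s) (m)))) = f(0, 1) = 3


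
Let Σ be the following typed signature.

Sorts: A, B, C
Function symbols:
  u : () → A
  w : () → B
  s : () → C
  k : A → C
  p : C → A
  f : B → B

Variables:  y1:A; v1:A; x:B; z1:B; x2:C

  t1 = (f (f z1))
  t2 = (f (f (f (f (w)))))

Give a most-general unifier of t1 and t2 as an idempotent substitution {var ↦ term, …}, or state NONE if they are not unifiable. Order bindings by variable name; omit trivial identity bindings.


{z1 ↦ (f (f (w)))}


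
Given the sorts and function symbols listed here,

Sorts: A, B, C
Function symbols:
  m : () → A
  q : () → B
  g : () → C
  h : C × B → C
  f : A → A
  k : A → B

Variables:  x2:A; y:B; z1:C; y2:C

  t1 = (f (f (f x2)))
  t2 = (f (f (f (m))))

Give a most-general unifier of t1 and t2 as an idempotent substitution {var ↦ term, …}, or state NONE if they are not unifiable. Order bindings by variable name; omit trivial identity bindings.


{x2 ↦ (m)}


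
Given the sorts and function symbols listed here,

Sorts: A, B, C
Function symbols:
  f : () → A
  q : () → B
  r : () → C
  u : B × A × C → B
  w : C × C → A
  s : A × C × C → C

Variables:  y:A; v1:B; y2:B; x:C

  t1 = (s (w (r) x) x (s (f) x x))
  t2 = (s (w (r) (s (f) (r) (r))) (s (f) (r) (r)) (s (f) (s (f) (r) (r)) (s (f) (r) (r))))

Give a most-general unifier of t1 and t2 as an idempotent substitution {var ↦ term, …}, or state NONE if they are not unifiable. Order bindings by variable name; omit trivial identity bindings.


{x ↦ (s (f) (r) (r))}


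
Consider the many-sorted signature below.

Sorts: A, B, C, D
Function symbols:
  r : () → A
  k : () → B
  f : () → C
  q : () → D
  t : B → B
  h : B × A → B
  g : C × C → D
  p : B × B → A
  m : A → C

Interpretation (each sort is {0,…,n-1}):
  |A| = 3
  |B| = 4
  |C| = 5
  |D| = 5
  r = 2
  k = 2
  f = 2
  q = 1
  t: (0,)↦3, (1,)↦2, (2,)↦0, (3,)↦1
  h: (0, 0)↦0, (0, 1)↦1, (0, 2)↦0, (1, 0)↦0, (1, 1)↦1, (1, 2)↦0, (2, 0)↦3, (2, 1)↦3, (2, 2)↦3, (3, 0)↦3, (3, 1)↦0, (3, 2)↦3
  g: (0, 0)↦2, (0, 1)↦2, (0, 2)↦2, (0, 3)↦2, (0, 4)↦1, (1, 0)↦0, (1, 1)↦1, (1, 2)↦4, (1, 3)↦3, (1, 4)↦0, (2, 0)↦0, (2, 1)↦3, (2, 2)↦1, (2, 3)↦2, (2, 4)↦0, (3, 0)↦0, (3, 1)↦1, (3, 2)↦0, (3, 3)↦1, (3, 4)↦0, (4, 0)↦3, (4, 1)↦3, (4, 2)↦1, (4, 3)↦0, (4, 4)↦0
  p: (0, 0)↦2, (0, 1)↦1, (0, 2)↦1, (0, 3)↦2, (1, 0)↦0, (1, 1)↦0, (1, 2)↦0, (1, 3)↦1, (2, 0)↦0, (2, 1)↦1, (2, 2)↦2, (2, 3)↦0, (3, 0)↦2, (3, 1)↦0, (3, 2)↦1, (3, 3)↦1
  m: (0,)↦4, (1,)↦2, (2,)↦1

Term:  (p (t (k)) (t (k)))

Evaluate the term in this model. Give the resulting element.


value = 2

  k = 2
  (t (k)) = t(2,) = 0
  k = 2
  (t (k)) = t(2,) = 0
  (p (t (k)) (t (k))) = p(0, 0) = 2


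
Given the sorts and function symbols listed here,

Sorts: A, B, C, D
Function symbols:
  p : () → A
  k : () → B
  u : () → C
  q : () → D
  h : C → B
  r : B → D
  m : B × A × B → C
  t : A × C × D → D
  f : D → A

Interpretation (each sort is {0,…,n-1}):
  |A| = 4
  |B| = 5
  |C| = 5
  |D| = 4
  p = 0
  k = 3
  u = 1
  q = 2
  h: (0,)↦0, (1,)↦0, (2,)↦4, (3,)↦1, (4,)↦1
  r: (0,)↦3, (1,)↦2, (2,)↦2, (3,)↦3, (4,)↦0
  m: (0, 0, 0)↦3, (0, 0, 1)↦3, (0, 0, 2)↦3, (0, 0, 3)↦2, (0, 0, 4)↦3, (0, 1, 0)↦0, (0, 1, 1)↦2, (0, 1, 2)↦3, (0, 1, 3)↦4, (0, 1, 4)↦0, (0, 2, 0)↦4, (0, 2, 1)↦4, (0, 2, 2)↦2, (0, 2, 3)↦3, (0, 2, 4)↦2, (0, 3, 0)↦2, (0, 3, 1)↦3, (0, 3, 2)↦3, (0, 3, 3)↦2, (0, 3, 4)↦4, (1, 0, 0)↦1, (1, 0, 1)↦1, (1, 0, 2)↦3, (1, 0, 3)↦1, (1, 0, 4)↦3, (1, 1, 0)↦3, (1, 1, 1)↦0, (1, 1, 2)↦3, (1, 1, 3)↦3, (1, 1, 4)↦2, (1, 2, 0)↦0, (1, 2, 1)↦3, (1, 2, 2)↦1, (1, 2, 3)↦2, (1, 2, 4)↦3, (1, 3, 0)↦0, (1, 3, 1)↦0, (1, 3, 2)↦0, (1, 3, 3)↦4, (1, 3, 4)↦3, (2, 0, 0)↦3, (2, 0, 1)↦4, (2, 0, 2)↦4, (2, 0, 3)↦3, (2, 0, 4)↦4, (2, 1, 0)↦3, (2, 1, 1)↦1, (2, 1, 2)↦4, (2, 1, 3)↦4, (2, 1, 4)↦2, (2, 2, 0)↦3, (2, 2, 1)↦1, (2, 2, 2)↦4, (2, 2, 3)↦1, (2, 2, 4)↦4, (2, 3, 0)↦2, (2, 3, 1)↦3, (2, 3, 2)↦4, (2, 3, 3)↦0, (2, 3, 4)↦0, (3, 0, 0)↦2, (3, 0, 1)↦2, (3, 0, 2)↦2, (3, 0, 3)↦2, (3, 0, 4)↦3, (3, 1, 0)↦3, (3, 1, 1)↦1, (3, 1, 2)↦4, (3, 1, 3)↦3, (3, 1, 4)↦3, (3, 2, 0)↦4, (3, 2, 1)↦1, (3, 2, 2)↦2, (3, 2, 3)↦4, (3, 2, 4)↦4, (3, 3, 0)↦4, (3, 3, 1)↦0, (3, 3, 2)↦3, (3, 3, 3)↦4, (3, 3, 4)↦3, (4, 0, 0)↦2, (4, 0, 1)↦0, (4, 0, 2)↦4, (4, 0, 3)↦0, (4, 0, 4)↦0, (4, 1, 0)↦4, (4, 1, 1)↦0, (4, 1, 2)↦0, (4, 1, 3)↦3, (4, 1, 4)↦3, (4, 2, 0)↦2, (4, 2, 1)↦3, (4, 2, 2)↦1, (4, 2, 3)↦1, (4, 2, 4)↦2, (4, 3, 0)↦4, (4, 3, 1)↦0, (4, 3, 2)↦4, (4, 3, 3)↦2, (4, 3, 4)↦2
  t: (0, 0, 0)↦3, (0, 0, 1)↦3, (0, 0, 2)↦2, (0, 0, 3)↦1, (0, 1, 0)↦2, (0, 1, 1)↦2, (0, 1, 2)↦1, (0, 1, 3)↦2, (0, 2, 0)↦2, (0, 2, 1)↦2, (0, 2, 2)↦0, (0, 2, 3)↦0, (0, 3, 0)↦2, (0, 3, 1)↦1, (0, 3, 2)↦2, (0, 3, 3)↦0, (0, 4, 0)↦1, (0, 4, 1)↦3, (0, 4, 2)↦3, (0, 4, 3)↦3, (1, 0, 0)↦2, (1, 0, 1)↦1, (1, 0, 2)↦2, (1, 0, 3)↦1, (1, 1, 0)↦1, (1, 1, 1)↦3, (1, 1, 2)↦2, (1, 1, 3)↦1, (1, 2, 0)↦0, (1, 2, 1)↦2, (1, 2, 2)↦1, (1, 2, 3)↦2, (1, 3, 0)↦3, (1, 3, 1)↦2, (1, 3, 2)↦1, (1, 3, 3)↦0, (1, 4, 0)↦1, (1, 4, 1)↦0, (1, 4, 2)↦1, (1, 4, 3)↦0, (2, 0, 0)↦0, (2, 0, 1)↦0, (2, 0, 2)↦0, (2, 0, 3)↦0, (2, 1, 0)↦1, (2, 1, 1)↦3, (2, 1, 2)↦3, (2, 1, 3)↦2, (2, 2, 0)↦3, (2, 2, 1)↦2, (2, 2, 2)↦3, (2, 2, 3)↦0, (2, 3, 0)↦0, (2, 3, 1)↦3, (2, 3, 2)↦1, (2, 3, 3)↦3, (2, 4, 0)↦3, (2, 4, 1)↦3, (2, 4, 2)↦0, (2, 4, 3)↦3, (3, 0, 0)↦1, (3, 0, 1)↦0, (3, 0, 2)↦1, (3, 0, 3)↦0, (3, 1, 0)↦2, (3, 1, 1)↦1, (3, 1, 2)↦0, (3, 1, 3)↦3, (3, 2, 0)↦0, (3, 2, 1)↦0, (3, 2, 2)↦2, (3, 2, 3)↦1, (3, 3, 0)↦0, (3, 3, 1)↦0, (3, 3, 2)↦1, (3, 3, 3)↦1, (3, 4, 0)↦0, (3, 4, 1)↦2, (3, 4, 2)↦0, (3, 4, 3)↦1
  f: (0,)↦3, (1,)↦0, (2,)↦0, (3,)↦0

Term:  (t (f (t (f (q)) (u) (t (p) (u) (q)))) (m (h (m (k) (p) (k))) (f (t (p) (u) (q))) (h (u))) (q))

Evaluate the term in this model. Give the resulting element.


value = 0

  q = 2
  (f (q)) = f(2,) = 0
  u = 1
  p = 0
  u = 1
  q = 2
  (t (p) (u) (q)) = t(0, 1, 2) = 1
  (t (f (q)) (u) (t (p) (u) (q))) = t(0, 1, 1) = 2
  (f (t (f (q)) (u) (t (p) (u) (q)))) = f(2,) = 0
  k = 3
  p = 0
  k = 3
  (m (k) (p) (k)) = m(3, 0, 3) = 2
  (h (m (k) (p) (k))) = h(2,) = 4
  p = 0
  u = 1
  q = 2
  (t (p) (u) (q)) = t(0, 1, 2) = 1
  (f (t (p) (u) (q))) = f(1,) = 0
  u = 1
  (h (u)) = h(1,) = 0
  (m (h (m (k) (p) (k))) (f (t (p) (u) (q))) (h (u))) = m(4, 0, 0) = 2
  q = 2
  (t (f (t (f (q)) (u) (t (p) (u) (q)))) (m (h (m (k) (p) (k))) (f (t (p) (u) (q))) (h (u))) (q)) = t(0, 2, 2) = 0


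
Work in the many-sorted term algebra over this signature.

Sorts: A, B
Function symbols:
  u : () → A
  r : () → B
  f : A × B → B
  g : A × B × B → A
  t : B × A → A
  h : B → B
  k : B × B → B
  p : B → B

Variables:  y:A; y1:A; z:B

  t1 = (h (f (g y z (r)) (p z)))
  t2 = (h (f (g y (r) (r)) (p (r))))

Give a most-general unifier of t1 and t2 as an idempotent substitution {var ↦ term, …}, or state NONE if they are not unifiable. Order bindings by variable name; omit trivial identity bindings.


{z ↦ (r)}


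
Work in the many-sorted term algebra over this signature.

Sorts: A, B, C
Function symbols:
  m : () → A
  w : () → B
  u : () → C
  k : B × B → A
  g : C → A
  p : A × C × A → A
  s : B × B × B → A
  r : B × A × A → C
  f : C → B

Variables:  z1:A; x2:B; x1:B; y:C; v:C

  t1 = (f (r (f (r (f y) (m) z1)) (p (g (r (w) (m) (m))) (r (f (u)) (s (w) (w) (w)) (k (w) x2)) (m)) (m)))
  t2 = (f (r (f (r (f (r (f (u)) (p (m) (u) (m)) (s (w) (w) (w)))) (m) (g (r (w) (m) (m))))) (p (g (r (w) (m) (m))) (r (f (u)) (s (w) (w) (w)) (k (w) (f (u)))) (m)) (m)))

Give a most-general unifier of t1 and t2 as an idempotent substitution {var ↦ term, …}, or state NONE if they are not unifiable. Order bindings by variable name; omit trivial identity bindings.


{x2 ↦ (f (u)), y ↦ (r (f (u)) (p (m) (u) (m)) (s (w) (w) (w))), z1 ↦ (g (r (w) (m) (m)))}


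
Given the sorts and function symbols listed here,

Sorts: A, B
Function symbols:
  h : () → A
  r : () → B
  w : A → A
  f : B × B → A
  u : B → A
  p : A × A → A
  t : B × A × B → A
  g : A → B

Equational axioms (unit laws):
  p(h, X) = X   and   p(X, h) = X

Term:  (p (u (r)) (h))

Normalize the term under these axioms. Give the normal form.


1. (p (u (r)) (h))  →  (u (r))

normal form = (u (r))


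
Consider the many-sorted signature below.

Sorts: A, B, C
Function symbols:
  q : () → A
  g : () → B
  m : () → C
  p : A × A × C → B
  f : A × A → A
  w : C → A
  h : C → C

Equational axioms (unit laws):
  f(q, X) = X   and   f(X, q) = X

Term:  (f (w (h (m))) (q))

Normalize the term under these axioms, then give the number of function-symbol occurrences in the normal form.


size = 3

1. (f (w (h (m))) (q))  →  (w (h (m)))
normal form: (w (h (m)))


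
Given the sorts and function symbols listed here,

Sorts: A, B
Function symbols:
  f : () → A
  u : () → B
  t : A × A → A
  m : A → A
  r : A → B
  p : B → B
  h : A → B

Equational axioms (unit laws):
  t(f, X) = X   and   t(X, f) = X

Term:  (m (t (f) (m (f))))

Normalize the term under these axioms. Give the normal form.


normal form = (m (m (f)))

1. (m (t (f) (m (f))))  →  (m (m (f)))


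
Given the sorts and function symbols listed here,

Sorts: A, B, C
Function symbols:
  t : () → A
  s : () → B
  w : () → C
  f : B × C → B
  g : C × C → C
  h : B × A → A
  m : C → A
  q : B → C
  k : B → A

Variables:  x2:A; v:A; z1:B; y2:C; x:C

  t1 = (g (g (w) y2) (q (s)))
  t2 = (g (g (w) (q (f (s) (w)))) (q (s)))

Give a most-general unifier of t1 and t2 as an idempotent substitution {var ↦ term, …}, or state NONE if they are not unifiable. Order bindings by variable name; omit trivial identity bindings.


{y2 ↦ (q (f (s) (w)))}


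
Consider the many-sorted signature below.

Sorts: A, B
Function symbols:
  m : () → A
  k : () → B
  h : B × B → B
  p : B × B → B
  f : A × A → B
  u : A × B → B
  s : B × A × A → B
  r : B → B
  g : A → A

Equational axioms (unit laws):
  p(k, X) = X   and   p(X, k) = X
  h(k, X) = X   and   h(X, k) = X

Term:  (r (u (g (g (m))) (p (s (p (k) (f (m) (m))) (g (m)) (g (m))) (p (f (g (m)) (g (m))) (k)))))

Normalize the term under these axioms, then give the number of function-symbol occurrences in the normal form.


1. (r (u (g (g (m))) (p (s (p (k) (f (m) (m))) (g (m)) (g (m))) (p (f (g (m)) (g (m))) (k)))))  →  (r (u (g (g (m))) (p (s (f (m) (m)) (g (m)) (g (m))) (p (f (g (m)) (g (m))) (k)))))
2. (r (u (g (g (m))) (p (s (f (m) (m)) (g (m)) (g (m))) (p (f (g (m)) (g (m))) (k)))))  →  (r (u (g (g (m))) (p (s (f (m) (m)) (g (m)) (g (m))) (f (g (m)) (g (m))))))
normal form: (r (u (g (g (m))) (p (s (f (m) (m)) (g (m)) (g (m))) (f (g (m)) (g (m))))))

size = 19


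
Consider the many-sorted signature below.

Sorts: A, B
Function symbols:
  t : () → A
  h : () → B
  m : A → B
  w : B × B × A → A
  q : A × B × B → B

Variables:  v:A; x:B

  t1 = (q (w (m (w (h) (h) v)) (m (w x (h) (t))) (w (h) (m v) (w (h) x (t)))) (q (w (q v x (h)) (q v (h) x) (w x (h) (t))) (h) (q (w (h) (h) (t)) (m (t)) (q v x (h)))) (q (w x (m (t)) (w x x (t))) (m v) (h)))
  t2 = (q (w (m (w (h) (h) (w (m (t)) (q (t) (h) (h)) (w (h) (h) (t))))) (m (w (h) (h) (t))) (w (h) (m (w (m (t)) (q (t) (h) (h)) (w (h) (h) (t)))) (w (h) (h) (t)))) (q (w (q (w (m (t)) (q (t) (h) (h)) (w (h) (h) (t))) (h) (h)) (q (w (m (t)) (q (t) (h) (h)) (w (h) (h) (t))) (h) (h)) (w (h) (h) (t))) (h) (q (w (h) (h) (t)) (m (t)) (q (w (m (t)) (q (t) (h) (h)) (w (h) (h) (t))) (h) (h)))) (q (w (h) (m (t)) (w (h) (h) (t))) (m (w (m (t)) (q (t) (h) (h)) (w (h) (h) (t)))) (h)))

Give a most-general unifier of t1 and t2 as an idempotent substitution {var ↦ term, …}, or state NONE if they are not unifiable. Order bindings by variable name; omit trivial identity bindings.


{v ↦ (w (m (t)) (q (t) (h) (h)) (w (h) (h) (t))), x ↦ (h)}


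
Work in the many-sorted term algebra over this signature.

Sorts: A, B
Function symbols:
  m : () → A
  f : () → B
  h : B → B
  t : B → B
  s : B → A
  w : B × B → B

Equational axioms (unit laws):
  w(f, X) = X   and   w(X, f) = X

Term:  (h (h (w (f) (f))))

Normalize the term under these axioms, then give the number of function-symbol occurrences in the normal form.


size = 3

1. (h (h (w (f) (f))))  →  (h (h (f)))
normal form: (h (h (f)))


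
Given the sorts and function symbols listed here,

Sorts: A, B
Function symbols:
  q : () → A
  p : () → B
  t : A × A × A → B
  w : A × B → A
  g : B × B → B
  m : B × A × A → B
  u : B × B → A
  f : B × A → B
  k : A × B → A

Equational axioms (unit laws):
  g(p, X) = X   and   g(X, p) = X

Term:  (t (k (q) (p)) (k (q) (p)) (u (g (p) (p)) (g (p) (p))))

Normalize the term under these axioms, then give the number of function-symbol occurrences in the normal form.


size = 10

1. (t (k (q) (p)) (k (q) (p)) (u (g (p) (p)) (g (p) (p))))  →  (t (k (q) (p)) (k (q) (p)) (u (p) (g (p) (p))))
2. (t (k (q) (p)) (k (q) (p)) (u (p) (g (p) (p))))  →  (t (k (q) (p)) (k (q) (p)) (u (p) (p)))
normal form: (t (k (q) (p)) (k (q) (p)) (u (p) (p)))


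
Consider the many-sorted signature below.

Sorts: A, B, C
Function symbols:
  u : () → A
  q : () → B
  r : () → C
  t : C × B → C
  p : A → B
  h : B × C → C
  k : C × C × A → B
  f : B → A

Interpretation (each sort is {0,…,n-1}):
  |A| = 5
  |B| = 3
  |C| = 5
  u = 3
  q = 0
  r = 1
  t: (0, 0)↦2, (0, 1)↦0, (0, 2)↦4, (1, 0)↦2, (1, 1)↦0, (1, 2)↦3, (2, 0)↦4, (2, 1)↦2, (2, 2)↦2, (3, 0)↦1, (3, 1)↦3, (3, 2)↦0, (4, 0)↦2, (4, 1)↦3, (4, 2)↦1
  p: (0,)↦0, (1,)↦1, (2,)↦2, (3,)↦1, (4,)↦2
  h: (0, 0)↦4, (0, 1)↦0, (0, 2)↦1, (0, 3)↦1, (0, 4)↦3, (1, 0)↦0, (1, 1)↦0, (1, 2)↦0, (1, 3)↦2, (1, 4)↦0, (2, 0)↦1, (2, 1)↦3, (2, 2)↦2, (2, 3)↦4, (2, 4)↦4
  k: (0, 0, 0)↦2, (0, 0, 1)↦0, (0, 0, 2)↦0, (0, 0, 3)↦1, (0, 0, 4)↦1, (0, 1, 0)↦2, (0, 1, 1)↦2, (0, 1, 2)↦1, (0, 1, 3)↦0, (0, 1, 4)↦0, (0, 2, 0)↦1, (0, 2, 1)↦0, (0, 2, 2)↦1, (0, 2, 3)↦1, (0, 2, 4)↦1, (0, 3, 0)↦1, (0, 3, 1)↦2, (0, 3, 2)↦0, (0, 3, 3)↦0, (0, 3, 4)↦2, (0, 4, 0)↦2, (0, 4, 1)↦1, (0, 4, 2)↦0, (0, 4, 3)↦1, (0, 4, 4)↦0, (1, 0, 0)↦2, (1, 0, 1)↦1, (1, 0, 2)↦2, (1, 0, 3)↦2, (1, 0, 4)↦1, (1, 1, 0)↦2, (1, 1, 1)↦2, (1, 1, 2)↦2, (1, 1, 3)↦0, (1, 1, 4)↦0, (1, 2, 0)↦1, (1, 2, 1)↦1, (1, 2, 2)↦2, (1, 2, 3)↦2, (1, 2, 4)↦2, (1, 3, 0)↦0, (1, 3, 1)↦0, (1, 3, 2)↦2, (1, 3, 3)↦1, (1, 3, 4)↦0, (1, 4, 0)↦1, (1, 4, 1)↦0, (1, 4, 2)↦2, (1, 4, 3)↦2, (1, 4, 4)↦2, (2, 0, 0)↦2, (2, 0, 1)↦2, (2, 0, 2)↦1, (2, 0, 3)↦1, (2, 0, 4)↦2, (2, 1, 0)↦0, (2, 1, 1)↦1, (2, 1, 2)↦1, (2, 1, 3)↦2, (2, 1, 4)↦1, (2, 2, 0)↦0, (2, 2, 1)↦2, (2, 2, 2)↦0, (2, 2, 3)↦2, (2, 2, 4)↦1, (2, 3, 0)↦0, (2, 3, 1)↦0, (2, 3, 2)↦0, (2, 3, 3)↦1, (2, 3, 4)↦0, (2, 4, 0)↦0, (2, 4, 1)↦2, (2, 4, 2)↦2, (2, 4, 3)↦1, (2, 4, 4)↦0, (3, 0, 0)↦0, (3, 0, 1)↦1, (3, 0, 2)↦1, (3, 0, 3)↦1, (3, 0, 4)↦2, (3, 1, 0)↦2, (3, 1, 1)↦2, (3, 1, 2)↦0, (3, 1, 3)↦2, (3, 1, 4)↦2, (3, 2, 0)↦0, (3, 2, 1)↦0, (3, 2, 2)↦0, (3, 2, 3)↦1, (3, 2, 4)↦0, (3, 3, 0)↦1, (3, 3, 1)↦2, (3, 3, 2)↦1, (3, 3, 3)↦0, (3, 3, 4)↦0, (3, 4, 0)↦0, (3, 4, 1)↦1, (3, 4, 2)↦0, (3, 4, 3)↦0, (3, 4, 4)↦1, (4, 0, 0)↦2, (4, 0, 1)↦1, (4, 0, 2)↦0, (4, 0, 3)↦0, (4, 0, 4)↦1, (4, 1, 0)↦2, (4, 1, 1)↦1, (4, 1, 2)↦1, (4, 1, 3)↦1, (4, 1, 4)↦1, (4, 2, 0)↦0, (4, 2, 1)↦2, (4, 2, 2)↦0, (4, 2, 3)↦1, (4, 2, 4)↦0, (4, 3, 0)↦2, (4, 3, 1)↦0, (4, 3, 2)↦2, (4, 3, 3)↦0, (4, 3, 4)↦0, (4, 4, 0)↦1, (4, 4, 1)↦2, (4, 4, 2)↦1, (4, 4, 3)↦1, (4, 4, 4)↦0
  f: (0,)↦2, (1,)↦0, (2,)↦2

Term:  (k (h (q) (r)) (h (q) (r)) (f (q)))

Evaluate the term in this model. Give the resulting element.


value = 0

  q = 0
  r = 1
  (h (q) (r)) = h(0, 1) = 0
  q = 0
  r = 1
  (h (q) (r)) = h(0, 1) = 0
  q = 0
  (f (q)) = f(0,) = 2
  (k (h (q) (r)) (h (q) (r)) (f (q))) = k(0, 0, 2) = 0


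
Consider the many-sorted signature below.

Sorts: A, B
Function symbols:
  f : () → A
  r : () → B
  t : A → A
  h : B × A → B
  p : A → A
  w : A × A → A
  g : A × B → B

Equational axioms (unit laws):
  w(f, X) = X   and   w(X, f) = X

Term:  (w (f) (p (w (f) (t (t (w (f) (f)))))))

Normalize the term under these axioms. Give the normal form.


1. (w (f) (p (w (f) (t (t (w (f) (f)))))))  →  (p (w (f) (t (t (w (f) (f))))))
2. (p (w (f) (t (t (w (f) (f))))))  →  (p (t (t (w (f) (f)))))
3. (p (t (t (w (f) (f)))))  →  (p (t (t (f))))

normal form = (p (t (t (f))))


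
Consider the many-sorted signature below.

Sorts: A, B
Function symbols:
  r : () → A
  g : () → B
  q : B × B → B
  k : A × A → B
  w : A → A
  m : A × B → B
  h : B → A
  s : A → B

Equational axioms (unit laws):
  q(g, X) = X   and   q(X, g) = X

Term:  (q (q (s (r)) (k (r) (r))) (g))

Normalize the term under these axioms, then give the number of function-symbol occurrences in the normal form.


size = 6

1. (q (q (s (r)) (k (r) (r))) (g))  →  (q (s (r)) (k (r) (r)))
normal form: (q (s (r)) (k (r) (r)))


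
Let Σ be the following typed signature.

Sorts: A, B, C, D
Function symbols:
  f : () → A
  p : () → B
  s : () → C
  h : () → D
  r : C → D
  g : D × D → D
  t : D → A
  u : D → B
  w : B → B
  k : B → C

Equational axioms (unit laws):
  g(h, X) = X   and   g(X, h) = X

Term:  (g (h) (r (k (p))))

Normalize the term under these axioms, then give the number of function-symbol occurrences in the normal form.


size = 3

1. (g (h) (r (k (p))))  →  (r (k (p)))
normal form: (r (k (p)))


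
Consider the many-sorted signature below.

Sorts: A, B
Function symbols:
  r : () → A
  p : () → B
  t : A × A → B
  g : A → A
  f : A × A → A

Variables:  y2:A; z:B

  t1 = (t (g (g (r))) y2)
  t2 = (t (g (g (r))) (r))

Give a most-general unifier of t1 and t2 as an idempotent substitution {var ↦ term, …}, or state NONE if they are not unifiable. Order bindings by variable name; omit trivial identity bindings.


{y2 ↦ (r)}


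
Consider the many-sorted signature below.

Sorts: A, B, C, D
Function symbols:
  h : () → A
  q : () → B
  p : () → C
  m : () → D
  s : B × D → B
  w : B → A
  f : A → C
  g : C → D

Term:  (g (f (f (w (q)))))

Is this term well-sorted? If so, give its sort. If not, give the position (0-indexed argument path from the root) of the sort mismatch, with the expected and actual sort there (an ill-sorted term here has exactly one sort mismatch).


        (q) : B
      (w (q)) : A
    (f (w (q))) : C
  (f (f (w (q)))) : ✗ arg 0 at [0, 0] has sort C, expected A

ill-sorted at position [0, 0]: expected A, got C


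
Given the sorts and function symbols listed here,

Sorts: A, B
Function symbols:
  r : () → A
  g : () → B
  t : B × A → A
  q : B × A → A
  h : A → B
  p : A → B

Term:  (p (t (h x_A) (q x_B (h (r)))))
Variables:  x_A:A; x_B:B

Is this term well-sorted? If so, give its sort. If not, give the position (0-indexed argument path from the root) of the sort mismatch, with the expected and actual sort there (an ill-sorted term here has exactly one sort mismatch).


ill-sorted at position [0, 1, 1]: expected A, got B

      x_A : A
    (h x_A) : B
      x_B : B
        (r) : A
      (h (r)) : B
    (q x_B (h (r))) : ✗ arg 1 at [0, 1, 1] has sort B, expected A


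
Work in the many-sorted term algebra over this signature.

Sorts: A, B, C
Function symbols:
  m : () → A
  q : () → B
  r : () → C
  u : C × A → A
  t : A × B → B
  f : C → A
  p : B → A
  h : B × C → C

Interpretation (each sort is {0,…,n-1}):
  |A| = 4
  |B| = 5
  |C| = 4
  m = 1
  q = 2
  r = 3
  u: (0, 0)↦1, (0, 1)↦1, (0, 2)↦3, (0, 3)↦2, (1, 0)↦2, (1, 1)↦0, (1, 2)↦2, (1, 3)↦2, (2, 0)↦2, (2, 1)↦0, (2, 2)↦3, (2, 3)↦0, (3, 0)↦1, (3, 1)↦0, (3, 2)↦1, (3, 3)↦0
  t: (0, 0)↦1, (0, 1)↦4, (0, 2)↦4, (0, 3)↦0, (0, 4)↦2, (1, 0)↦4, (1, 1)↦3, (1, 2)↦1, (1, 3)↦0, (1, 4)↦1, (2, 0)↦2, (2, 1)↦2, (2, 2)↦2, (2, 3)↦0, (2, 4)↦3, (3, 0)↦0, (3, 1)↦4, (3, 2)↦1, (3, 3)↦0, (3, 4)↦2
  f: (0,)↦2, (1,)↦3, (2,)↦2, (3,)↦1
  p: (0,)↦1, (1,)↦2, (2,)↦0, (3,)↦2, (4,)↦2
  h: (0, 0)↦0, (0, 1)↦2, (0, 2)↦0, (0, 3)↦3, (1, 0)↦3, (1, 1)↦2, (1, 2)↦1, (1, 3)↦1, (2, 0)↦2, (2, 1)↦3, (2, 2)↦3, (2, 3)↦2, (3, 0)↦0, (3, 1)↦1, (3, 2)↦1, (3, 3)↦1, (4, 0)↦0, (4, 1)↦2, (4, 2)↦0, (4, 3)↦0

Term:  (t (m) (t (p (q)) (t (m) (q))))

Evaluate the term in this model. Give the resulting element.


value = 1

  m = 1
  q = 2
  (p (q)) = p(2,) = 0
  m = 1
  q = 2
  (t (m) (q)) = t(1, 2) = 1
  (t (p (q)) (t (m) (q))) = t(0, 1) = 4
  (t (m) (t (p (q)) (t (m) (q)))) = t(1, 4) = 1


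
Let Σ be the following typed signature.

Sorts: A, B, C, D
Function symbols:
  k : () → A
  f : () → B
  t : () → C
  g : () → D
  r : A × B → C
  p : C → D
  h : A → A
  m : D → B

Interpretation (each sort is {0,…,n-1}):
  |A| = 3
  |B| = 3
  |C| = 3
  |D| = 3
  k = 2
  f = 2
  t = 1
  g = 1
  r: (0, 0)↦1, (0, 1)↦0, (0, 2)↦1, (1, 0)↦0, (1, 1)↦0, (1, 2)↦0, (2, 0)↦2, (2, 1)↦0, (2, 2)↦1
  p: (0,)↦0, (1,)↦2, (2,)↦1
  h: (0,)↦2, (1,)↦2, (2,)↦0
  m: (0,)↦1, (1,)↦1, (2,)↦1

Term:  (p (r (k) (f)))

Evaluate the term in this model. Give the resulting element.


value = 2

  k = 2
  f = 2
  (r (k) (f)) = r(2, 2) = 1
  (p (r (k) (f))) = p(1,) = 2


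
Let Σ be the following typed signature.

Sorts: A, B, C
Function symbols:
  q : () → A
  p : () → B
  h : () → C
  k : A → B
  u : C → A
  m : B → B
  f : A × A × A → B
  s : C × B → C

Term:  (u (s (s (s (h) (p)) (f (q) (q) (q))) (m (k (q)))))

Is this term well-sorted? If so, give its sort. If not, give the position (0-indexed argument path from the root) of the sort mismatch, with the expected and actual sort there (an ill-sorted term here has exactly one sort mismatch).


        (h) : C
        (p) : B
      (s (h) (p)) : C
        (q) : A
        (q) : A
        (q) : A
      (f (q) (q) (q)) : B
    (s (s (h) (p)) (f (q) (q) (q))) : C
        (q) : A
      (k (q)) : B
    (m (k (q))) : B
  (s (s (s (h) (p)) (f (q) (q) (q))) (m (k (q)))) : C
(u (s (s (s (h) (p)) (f (q) (q) (q))) (m (k (q))))) : A

well-sorted; sort = A


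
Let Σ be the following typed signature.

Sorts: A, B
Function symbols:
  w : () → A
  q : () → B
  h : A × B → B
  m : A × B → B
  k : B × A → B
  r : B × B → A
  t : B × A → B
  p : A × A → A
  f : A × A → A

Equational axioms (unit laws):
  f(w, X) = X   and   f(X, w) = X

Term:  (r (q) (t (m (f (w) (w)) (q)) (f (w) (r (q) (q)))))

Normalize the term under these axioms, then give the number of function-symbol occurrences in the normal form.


1. (r (q) (t (m (f (w) (w)) (q)) (f (w) (r (q) (q)))))  →  (r (q) (t (m (w) (q)) (f (w) (r (q) (q)))))
2. (r (q) (t (m (w) (q)) (f (w) (r (q) (q)))))  →  (r (q) (t (m (w) (q)) (r (q) (q))))
normal form: (r (q) (t (m (w) (q)) (r (q) (q))))

size = 9


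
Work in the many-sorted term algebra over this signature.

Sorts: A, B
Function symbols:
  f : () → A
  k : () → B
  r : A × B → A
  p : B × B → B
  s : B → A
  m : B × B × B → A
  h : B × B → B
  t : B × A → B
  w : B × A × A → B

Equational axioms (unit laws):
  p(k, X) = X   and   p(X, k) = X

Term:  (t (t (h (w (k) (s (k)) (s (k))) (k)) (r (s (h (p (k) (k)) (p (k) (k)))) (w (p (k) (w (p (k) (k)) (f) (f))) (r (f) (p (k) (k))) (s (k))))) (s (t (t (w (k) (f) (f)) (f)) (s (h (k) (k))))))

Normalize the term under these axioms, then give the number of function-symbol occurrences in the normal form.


1. (t (t (h (w (k) (s (k)) (s (k))) (k)) (r (s (h (p (k) (k)) (p (k) (k)))) (w (p (k) (w (p (k) (k)) (f) (f))) (r (f) (p (k) (k))) (s (k))))) (s (t (t (w (k) (f) (f)) (f)) (s (h (k) (k))))))  →  (t (t (h (w (k) (s (k)) (s (k))) (k)) (r (s (h (k) (p (k) (k)))) (w (p (k) (w (p (k) (k)) (f) (f))) (r (f) (p (k) (k))) (s (k))))) (s (t (t (w (k) (f) (f)) (f)) (s (h (k) (k))))))
2. (t (t (h (w (k) (s (k)) (s (k))) (k)) (r (s (h (k) (p (k) (k)))) (w (p (k) (w (p (k) (k)) (f) (f))) (r (f) (p (k) (k))) (s (k))))) (s (t (t (w (k) (f) (f)) (f)) (s (h (k) (k))))))  →  (t (t (h (w (k) (s (k)) (s (k))) (k)) (r (s (h (k) (k))) (w (p (k) (w (p (k) (k)) (f) (f))) (r (f) (p (k) (k))) (s (k))))) (s (t (t (w (k) (f) (f)) (f)) (s (h (k) (k))))))
3. (t (t (h (w (k) (s (k)) (s (k))) (k)) (r (s (h (k) (k))) (w (p (k) (w (p (k) (k)) (f) (f))) (r (f) (p (k) (k))) (s (k))))) (s (t (t (w (k) (f) (f)) (f)) (s (h (k) (k))))))  →  (t (t (h (w (k) (s (k)) (s (k))) (k)) (r (s (h (k) (k))) (w (w (p (k) (k)) (f) (f)) (r (f) (p (k) (k))) (s (k))))) (s (t (t (w (k) (f) (f)) (f)) (s (h (k) (k))))))
4. (t (t (h (w (k) (s (k)) (s (k))) (k)) (r (s (h (k) (k))) (w (w (p (k) (k)) (f) (f)) (r (f) (p (k) (k))) (s (k))))) (s (t (t (w (k) (f) (f)) (f)) (s (h (k) (k))))))  →  (t (t (h (w (k) (s (k)) (s (k))) (k)) (r (s (h (k) (k))) (w (w (k) (f) (f)) (r (f) (p (k) (k))) (s (k))))) (s (t (t (w (k) (f) (f)) (f)) (s (h (k) (k))))))
5. (t (t (h (w (k) (s (k)) (s (k))) (k)) (r (s (h (k) (k))) (w (w (k) (f) (f)) (r (f) (p (k) (k))) (s (k))))) (s (t (t (w (k) (f) (f)) (f)) (s (h (k) (k))))))  →  (t (t (h (w (k) (s (k)) (s (k))) (k)) (r (s (h (k) (k))) (w (w (k) (f) (f)) (r (f) (k)) (s (k))))) (s (t (t (w (k) (f) (f)) (f)) (s (h (k) (k))))))
normal form: (t (t (h (w (k) (s (k)) (s (k))) (k)) (r (s (h (k) (k))) (w (w (k) (f) (f)) (r (f) (k)) (s (k))))) (s (t (t (w (k) (f) (f)) (f)) (s (h (k) (k))))))

size = 37


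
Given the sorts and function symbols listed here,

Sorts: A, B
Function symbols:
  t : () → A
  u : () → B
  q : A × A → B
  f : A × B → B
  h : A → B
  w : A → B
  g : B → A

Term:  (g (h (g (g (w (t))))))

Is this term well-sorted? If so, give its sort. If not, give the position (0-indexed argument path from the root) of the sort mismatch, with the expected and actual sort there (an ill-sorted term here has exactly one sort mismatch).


          (t) : A
        (w (t)) : B
      (g (w (t))) : A
    (g (g (w (t)))) : ✗ arg 0 at [0, 0, 0] has sort A, expected B

ill-sorted at position [0, 0, 0]: expected B, got A


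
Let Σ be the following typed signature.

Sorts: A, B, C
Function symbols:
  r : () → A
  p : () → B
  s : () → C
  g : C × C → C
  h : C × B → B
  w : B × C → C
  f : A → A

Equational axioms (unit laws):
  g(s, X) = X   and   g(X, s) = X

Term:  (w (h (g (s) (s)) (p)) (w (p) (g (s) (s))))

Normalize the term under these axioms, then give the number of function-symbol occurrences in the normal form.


1. (w (h (g (s) (s)) (p)) (w (p) (g (s) (s))))  →  (w (h (s) (p)) (w (p) (g (s) (s))))
2. (w (h (s) (p)) (w (p) (g (s) (s))))  →  (w (h (s) (p)) (w (p) (s)))
normal form: (w (h (s) (p)) (w (p) (s)))

size = 7


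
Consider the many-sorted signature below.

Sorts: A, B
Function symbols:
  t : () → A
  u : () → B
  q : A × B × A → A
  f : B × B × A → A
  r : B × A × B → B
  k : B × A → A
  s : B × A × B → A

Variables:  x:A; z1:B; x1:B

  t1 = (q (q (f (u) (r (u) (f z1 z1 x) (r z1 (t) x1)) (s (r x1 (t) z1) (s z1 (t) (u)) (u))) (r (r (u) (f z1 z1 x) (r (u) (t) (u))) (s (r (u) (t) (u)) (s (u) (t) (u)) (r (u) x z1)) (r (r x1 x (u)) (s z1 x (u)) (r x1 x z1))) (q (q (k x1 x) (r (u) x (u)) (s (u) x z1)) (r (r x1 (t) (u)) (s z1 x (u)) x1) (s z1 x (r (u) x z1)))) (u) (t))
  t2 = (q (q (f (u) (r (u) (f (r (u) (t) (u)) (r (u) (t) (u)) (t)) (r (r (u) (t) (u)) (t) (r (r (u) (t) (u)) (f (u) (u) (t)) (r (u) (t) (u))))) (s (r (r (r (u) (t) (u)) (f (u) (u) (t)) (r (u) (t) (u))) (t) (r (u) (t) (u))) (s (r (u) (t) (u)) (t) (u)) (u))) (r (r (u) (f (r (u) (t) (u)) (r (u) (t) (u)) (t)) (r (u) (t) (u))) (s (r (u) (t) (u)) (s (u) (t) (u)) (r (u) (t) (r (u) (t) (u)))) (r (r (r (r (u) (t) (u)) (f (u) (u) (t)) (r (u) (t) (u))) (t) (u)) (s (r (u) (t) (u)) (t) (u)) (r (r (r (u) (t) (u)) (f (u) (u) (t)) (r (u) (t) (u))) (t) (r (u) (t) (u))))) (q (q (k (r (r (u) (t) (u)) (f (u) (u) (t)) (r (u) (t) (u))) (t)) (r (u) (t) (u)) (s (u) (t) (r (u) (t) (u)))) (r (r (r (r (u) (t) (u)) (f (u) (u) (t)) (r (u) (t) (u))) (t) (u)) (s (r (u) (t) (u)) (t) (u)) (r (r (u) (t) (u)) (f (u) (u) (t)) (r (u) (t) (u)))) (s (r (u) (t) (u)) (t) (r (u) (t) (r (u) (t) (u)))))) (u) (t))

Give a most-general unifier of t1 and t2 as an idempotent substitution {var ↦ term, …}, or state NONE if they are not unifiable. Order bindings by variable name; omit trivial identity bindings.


{x ↦ (t), x1 ↦ (r (r (u) (t) (u)) (f (u) (u) (t)) (r (u) (t) (u))), z1 ↦ (r (u) (t) (u))}


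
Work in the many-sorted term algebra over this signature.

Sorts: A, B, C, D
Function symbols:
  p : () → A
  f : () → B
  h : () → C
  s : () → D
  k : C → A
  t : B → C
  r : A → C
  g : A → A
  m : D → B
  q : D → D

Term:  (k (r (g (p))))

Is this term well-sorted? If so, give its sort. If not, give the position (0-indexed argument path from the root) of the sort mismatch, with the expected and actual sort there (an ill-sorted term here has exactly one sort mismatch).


well-sorted; sort = A

      (p) : A
    (g (p)) : A
  (r (g (p))) : C
(k (r (g (p)))) : A


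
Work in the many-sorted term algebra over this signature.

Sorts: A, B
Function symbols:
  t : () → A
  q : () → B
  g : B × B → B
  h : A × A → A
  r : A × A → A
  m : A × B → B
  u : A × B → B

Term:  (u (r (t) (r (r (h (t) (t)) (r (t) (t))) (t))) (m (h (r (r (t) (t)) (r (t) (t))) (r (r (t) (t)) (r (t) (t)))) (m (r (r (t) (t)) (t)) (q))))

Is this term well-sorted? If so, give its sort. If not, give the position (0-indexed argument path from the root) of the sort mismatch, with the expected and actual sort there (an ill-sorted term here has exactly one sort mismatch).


well-sorted; sort = B

    (t) : A
          (t) : A
          (t) : A
        (h (t) (t)) : A
          (t) : A
          (t) : A
        (r (t) (t)) : A
      (r (h (t) (t)) (r (t) (t))) : A
      (t) : A
    (r (r (h (t) (t)) (r (t) (t))) (t)) : A
  (r (t) (r (r (h (t) (t)) (r (t) (t))) (t))) : A
          (t) : A
          (t) : A
        (r (t) (t)) : A
          (t) : A
          (t) : A
        (r (t) (t)) : A
      (r (r (t) (t)) (r (t) (t))) : A
          (t) : A
          (t) : A
        (r (t) (t)) : A
          (t) : A
          (t) : A
        (r (t) (t)) : A
      (r (r (t) (t)) (r (t) (t))) : A
    (h (r (r (t) (t)) (r (t) (t))) (r (r (t) (t)) (r (t) (t)))) : A
          (t) : A
          (t) : A
        (r (t) (t)) : A
        (t) : A
      (r (r (t) (t)) (t)) : A
      (q) : B
    (m (r (r (t) (t)) (t)) (q)) : B
  (m (h (r (r (t) (t)) (r (t) (t))) (r (r (t) (t)) (r (t) (t)))) (m (r (r (t) (t)) (t)) (q))) : B
(u (r (t) (r (r (h (t) (t)) (r (t) (t))) (t))) (m (h (r (r (t) (t)) (r (t) (t))) (r (r (t) (t)) (r (t) (t)))) (m (r (r (t) (t)) (t)) (q)))) : B
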